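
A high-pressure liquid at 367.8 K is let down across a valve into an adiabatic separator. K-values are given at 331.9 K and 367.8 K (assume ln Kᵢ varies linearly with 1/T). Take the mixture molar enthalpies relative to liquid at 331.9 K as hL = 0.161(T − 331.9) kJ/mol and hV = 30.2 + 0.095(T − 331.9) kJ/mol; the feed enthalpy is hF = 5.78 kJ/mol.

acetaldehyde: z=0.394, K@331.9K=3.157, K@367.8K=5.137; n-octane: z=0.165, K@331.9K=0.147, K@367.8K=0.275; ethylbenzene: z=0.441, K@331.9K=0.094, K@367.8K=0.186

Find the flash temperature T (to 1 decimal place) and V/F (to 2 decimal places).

Adiabatic flash: solve Rachford–Rice at each trial T, then check hF = ψ·hV(T) + (1−ψ)·hL(T).
  T = 331.9 K: K = (3.157, 0.147, 0.094), RR gives ψ = 0.161, H_out = 4.860 kJ/mol
  T = 367.8 K: K = (5.137, 0.275, 0.186), RR gives ψ = 0.352, H_out = 15.574 kJ/mol
  T = 349.9 K: K = (4.080, 0.204, 0.135), RR gives ψ = 0.269, H_out = 10.692 kJ/mol
  T = 340.9 K: K = (3.601, 0.174, 0.113), RR gives ψ = 0.220, H_out = 7.952 kJ/mol
  T = 336.4 K: K = (3.375, 0.160, 0.103), RR gives ψ = 0.192, H_out = 6.461 kJ/mol
  T = 334.1 K: K = (3.262, 0.153, 0.098), RR gives ψ = 0.176, H_out = 5.658 kJ/mol
Linear interpolation between T = 334.1 (H_out = 5.658) and T = 336.4 (H_out = 6.461) on hF = 5.78 gives T ≈ 334.4 K, at which ψ = 0.18.

T = 334.4 K, V/F = 0.18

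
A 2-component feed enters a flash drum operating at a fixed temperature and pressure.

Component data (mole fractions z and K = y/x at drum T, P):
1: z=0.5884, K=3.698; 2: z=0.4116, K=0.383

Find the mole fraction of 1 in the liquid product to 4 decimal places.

Let ψ = V/F and solve Σ zᵢ(Kᵢ−1)/(1+ψ(Kᵢ−1)) = 0.
Check two-phase: ΣzᵢKᵢ = 2.3335 > 1 and Σzᵢ/Kᵢ = 1.2338 > 1, so g(0) = 1.3335 > 0 and g(1) = -0.2338 < 0.
Binary case is linear: z₁(K₁−1)(1+ψ(K₂−1)) + z₂(K₂−1)(1+ψ(K₁−1)) = 0
⇒ ψ = [z₁(K₁−1)+z₂(K₂−1)] / [−(K₁−1)(K₂−1)] = 1.33355/1.66467 = 0.8011
Compositions from xᵢ = zᵢ/(1+ψ(Kᵢ−1)), yᵢ = Kᵢxᵢ:
  1: x = 0.1861, y = 0.6883
  2: x = 0.8139, y = 0.3117

x_1 = 0.1861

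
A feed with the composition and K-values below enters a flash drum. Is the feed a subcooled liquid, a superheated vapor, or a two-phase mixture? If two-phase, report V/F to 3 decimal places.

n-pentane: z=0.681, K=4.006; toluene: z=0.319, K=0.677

superheated vapor

ΣzᵢKᵢ = 2.944; Σzᵢ/Kᵢ = 0.641.
Since Σzᵢ/Kᵢ < 1 the mixture is above its dew point — single vapor phase.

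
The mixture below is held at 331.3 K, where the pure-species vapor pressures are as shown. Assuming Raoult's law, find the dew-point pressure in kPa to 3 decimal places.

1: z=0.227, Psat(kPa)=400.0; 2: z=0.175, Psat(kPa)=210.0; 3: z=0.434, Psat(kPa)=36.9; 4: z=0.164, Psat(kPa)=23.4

At the dew point ψ → 1, so Σzᵢ/Kᵢ = 1 with Kᵢ = Pᵢˢᵃᵗ/P ⇒ 1/P = Σzᵢ/Pᵢˢᵃᵗ.
1/P = 0.227/400.0 + 0.175/210.0 + 0.434/36.9 + 0.164/23.4 = 0.020171 ⇒ P = 49.576 kPa

Pdew = 49.576 kPa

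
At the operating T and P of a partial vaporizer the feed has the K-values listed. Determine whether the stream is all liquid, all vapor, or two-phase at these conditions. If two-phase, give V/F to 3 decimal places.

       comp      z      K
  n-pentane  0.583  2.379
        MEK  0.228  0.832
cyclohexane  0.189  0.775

all vapor

ΣzᵢKᵢ = 1.723; Σzᵢ/Kᵢ = 0.763.
Since Σzᵢ/Kᵢ < 1 the mixture is above its dew point — single vapor phase.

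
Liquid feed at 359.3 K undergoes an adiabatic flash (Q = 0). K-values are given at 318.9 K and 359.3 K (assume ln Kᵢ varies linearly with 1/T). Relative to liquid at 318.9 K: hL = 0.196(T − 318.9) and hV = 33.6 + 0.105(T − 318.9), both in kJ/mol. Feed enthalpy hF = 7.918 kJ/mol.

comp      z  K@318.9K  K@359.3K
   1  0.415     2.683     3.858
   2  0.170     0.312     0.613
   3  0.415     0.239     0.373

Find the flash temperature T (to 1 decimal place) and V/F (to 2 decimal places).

Adiabatic flash: solve Rachford–Rice at each trial T, then check hF = ψ·hV(T) + (1−ψ)·hL(T).
  T = 318.9 K: K = (2.683, 0.312, 0.239), RR gives ψ = 0.213, H_out = 7.163 kJ/mol
  T = 359.3 K: K = (3.858, 0.613, 0.373), RR gives ψ = 0.529, H_out = 23.752 kJ/mol
  T = 339.1 K: K = (3.252, 0.446, 0.303), RR gives ψ = 0.371, H_out = 15.750 kJ/mol
  T = 329.0 K: K = (2.963, 0.375, 0.270), RR gives ψ = 0.294, H_out = 11.604 kJ/mol
  T = 323.9 K: K = (2.820, 0.342, 0.254), RR gives ψ = 0.254, H_out = 9.411 kJ/mol
  T = 321.4 K: K = (2.751, 0.327, 0.246), RR gives ψ = 0.234, H_out = 8.301 kJ/mol
  T = 320.1 K: K = (2.716, 0.319, 0.243), RR gives ψ = 0.223, H_out = 7.713 kJ/mol
Linear interpolation between T = 320.1 (H_out = 7.713) and T = 321.4 (H_out = 8.301) on hF = 7.918 gives T ≈ 320.6 K, at which ψ = 0.23.

T = 320.6 K, V/F = 0.23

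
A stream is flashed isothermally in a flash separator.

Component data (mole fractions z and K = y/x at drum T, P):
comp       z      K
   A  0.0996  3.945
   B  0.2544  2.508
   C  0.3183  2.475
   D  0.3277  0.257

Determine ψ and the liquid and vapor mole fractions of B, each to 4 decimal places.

Newton iteration, ψ⁰ = 0.5:
  ψ = 0.5000: g = 0.22017, g' = -1.0167 → ψ = 0.7165
  ψ = 0.7165: g = -0.01374, g' = -1.2140 → ψ = 0.7052
  ψ = 0.7052: g = -0.00013, g' = -1.1919 → ψ = 0.7051
Converged at ψ = 0.7051.
Compositions from xᵢ = zᵢ/(1+ψ(Kᵢ−1)), yᵢ = Kᵢxᵢ:
  A: x = 0.0324, y = 0.1277
  B: x = 0.1233, y = 0.3092
  C: x = 0.1560, y = 0.3862
  D: x = 0.6883, y = 0.1769

ψ = 0.7051, x_B = 0.1233, y_B = 0.3092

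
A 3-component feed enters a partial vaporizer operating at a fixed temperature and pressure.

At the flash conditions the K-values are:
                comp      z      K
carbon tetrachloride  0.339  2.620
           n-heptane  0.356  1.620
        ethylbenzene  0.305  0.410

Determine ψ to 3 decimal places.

ψ = 0.872

Iterate (Newton) starting at ψ = 0.33:
  ψ = 0.330: g = 0.3176, g' = -0.636 → ψ = 0.830
  ψ = 0.830: g = 0.0276, g' = -0.629 → ψ = 0.873
  ψ = 0.873: g = -0.0007, g' = -0.662 → ψ = 0.872
Converged at ψ = 0.872.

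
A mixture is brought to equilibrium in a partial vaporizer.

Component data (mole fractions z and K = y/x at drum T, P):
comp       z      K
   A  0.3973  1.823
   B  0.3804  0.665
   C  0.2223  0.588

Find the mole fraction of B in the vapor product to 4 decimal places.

Rachford–Rice: g(β) = Σ zᵢ(Kᵢ−1)/(1+β(Kᵢ−1)) = 0.
Check two-phase: ΣzᵢKᵢ = 1.1080 > 1 and Σzᵢ/Kᵢ = 1.1680 > 1, so g(0) = 0.1080 > 0 and g(1) = -0.1680 < 0.
Newton iteration, β⁰ = 0.53:
  β = 0.5300: g = -0.04445, g' = -0.2553 → β = 0.3559
  β = 0.3559: g = 0.00089, g' = -0.2678 → β = 0.3592
Converged at β = 0.3592.
Compositions from xᵢ = zᵢ/(1+β(Kᵢ−1)), yᵢ = Kᵢxᵢ:
  A: x = 0.3066, y = 0.5590
  B: x = 0.4324, y = 0.2876
  C: x = 0.2609, y = 0.1534

y_B = 0.2876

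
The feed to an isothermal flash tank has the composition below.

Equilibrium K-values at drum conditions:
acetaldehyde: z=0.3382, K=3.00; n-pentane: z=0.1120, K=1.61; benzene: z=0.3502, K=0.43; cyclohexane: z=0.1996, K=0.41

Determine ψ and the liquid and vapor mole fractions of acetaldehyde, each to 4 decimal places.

Rachford–Rice: g(ψ) = Σ zᵢ(Kᵢ−1)/(1+ψ(Kᵢ−1)) = 0.
Check two-phase: ΣzᵢKᵢ = 1.4273 > 1 and Σzᵢ/Kᵢ = 1.4835 > 1, so g(0) = 0.4273 > 0 and g(1) = -0.4835 < 0.
Newton–Raphson from ψ = 0.5:
  ψ = 0.5000: g = -0.05567, g' = -0.7250 → ψ = 0.4232
  ψ = 0.4232: g = 0.00060, g' = -0.7442 → ψ = 0.4240
Converged at ψ = 0.4240.
Compositions from xᵢ = zᵢ/(1+ψ(Kᵢ−1)), yᵢ = Kᵢxᵢ:
  acetaldehyde: x = 0.1830, y = 0.5490
  n-pentane: x = 0.0890, y = 0.1433
  benzene: x = 0.4618, y = 0.1986
  cyclohexane: x = 0.2662, y = 0.1091

ψ = 0.4240, x_acetaldehyde = 0.1830, y_acetaldehyde = 0.5490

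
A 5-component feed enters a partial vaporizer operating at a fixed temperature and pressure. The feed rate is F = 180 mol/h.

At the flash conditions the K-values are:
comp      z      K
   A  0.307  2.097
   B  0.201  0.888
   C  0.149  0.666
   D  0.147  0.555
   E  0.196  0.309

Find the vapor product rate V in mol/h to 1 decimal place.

Let ψ = V/F and solve Σ zᵢ(Kᵢ−1)/(1+ψ(Kᵢ−1)) = 0.
g(0) = ΣzᵢKᵢ − 1 = 0.064 and g(1) = 1 − Σzᵢ/Kᵢ = -0.496, so a root lies in (0, 1).
Newton–Raphson from ψ = 0.5:
  ψ = 0.500: g = -0.1572, g' = -0.447 → ψ = 0.149
  ψ = 0.149: g = -0.0067, g' = -0.444 → ψ = 0.134
Converged at ψ = 0.134.
Then V = ψ·F = 0.1337·180 = 24.1 mol/h and L = F − V = 155.9 mol/h.

V = 24.1 mol/h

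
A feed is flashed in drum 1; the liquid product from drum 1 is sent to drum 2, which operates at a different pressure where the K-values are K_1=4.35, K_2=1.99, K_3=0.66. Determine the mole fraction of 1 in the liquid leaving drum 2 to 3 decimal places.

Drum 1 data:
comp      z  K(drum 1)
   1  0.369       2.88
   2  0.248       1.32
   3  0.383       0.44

Drum 1:
Newton–Raphson from ψ₁ = 0.5:
  ψ₁ = 0.500: g = 0.1281, g' = -0.597 → ψ₁ = 0.715
  ψ₁ = 0.715: g = 0.0031, g' = -0.588 → ψ₁ = 0.720
Converged at ψ₁ = 0.720.
Drum-1 compositions:
  1: x = 0.157, y = 0.452
  2: x = 0.202, y = 0.266
  3: x = 0.642, y = 0.282
Drum-2 feed = drum-1 liquid: z₂ = (0.1568, 0.2016, 0.6416).
Drum 2:
Material balance + equilibrium reduce to Σ zᵢ(Kᵢ−1)/(1+ψ₂(Kᵢ−1)) = 0.
Feasibility: ΣzᵢKᵢ = 1.507, Σzᵢ/Kᵢ = 1.109 — both > 1, two phases present.
Newton iteration, ψ₂⁰ = 0.6:
  ψ₂ = 0.600: g = 0.0257, g' = -0.389 → ψ₂ = 0.666
  ψ₂ = 0.666: g = 0.0009, g' = -0.364 → ψ₂ = 0.668
Converged at ψ₂ = 0.668.
  1: x = 0.048, y = 0.211
  2: x = 0.121, y = 0.241
  3: x = 0.830, y = 0.548

x_1 (drum 2) = 0.048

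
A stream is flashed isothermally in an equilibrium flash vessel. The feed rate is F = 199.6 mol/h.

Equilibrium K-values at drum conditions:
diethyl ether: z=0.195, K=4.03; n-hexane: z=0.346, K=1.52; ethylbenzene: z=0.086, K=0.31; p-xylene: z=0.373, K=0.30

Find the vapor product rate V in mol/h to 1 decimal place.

V = 73.3 mol/h

Material balance + equilibrium reduce to Σ zᵢ(Kᵢ−1)/(1+ψ(Kᵢ−1)) = 0.
Check two-phase: ΣzᵢKᵢ = 1.450 > 1 and Σzᵢ/Kᵢ = 1.797 > 1, so g(0) = 0.450 > 0 and g(1) = -0.797 < 0.
Iterate (Newton) starting at ψ = 0.46:
  ψ = 0.460: g = -0.0800, g' = -0.859 → ψ = 0.367
Converged at ψ = 0.367.
Then V = ψ·F = 0.3670·199.6 = 73.3 mol/h and L = F − V = 126.3 mol/h.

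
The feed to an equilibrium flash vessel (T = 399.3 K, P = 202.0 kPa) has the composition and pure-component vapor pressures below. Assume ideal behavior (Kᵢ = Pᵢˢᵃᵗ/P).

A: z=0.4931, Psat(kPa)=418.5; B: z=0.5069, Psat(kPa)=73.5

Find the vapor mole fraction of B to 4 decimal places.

y_B = 0.2283

Raoult's law: Kᵢ = Pᵢˢᵃᵗ/P = Pᵢˢᵃᵗ/202.0.
  K_A = 418.5/202.0 = 2.071782, K_B = 73.5/202.0 = 0.363861
Let β = V/F and solve Σ zᵢ(Kᵢ−1)/(1+β(Kᵢ−1)) = 0.
Feasibility: ΣzᵢKᵢ = 1.2060, Σzᵢ/Kᵢ = 1.6311 — both > 1, two phases present.
Binary case is linear: z₁(K₁−1)(1+β(K₂−1)) + z₂(K₂−1)(1+β(K₁−1)) = 0
⇒ β = [z₁(K₁−1)+z₂(K₂−1)] / [−(K₁−1)(K₂−1)] = 0.20604/0.68180 = 0.3022
Compositions from xᵢ = zᵢ/(1+β(Kᵢ−1)), yᵢ = Kᵢxᵢ:
  A: x = 0.3725, y = 0.7717
  B: x = 0.6275, y = 0.2283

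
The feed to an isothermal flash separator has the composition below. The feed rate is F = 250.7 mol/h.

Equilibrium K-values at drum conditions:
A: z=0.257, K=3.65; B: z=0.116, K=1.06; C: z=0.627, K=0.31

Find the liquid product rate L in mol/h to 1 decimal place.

L = 210.8 mol/h

Material balance + equilibrium reduce to Σ zᵢ(Kᵢ−1)/(1+ψ(Kᵢ−1)) = 0.
Feasibility: ΣzᵢKᵢ = 1.255, Σzᵢ/Kᵢ = 2.202 — both > 1, two phases present.
Newton–Raphson from ψ = 0.5:
  ψ = 0.500: g = -0.3608, g' = -1.030 → ψ = 0.150
  ψ = 0.150: g = 0.0120, g' = -1.297 → ψ = 0.159
Converged at ψ = 0.159.
Then V = ψ·F = 0.1591·250.7 = 39.9 mol/h and L = F − V = 210.8 mol/h.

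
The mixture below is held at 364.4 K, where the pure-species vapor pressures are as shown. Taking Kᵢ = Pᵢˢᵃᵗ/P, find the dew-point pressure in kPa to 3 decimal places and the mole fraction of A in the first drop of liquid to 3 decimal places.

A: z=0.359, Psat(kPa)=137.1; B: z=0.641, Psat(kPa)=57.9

Pdew = 73.050 kPa, x_A = 0.191

At the dew point ψ → 1, so Σzᵢ/Kᵢ = 1 with Kᵢ = Pᵢˢᵃᵗ/P ⇒ 1/P = Σzᵢ/Pᵢˢᵃᵗ.
1/P = 0.359/137.1 + 0.641/57.9 = 0.013689 ⇒ P = 73.050 kPa
xᵢ = zᵢP/Pᵢˢᵃᵗ ⇒ x_A = 0.359·73.050/137.1 = 0.191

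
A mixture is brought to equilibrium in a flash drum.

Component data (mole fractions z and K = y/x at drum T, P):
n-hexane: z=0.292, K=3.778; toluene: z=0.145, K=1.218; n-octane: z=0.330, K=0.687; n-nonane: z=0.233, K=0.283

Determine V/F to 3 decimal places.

V/F = 0.480

Newton iteration, V/F⁰ = 0.46:
  V/F = 0.460: g = 0.0149, g' = -0.751 → V/F = 0.480
Converged at V/F = 0.480.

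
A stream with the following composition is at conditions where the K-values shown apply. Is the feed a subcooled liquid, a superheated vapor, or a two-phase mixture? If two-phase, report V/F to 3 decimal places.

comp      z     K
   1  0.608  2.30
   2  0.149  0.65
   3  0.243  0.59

superheated vapor

ΣzᵢKᵢ = 1.639; Σzᵢ/Kᵢ = 0.905.
Since Σzᵢ/Kᵢ < 1 the mixture is above its dew point — single vapor phase.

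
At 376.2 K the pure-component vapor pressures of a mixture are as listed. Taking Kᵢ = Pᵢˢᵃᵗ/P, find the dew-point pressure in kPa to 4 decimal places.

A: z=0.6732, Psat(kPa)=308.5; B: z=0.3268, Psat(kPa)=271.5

At the dew point ψ → 1, so Σzᵢ/Kᵢ = 1 with Kᵢ = Pᵢˢᵃᵗ/P ⇒ 1/P = Σzᵢ/Pᵢˢᵃᵗ.
1/P = 0.6732/308.5 + 0.3268/271.5 = 0.0033859 ⇒ P = 295.3464 kPa

Pdew = 295.3464 kPa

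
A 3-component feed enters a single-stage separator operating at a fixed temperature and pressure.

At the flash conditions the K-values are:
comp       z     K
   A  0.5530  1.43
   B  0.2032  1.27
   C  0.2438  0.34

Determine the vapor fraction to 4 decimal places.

ψ = 0.5122

Let ψ = V/F and solve Σ zᵢ(Kᵢ−1)/(1+ψ(Kᵢ−1)) = 0.
g(0) = ΣzᵢKᵢ − 1 = 0.1317 and g(1) = 1 − Σzᵢ/Kᵢ = -0.2638, so a root lies in (0, 1).
Newton iteration, ψ⁰ = 0.48:
  ψ = 0.4800: g = 0.01016, g' = -0.3094 → ψ = 0.5128
  ψ = 0.5128: g = -0.00021, g' = -0.3227 → ψ = 0.5122
Converged at ψ = 0.5122.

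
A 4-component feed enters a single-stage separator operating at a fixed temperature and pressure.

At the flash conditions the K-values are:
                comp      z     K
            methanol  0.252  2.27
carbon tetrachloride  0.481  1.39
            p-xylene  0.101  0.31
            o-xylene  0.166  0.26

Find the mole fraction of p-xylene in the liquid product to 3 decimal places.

x_p-xylene = 0.170

Material balance + equilibrium reduce to Σ zᵢ(Kᵢ−1)/(1+V/F(Kᵢ−1)) = 0.
Feasibility: ΣzᵢKᵢ = 1.315, Σzᵢ/Kᵢ = 1.421 — both > 1, two phases present.
Newton iteration, V/F⁰ = 0.5:
  V/F = 0.500: g = 0.0513, g' = -0.544 → V/F = 0.594
  V/F = 0.594: g = -0.0027, g' = -0.608 → V/F = 0.590
Converged at V/F = 0.590.
Compositions from xᵢ = zᵢ/(1+V/F(Kᵢ−1)), yᵢ = Kᵢxᵢ:
  methanol: x = 0.144, y = 0.327
  carbon tetrachloride: x = 0.391, y = 0.544
  p-xylene: x = 0.170, y = 0.053
  o-xylene: x = 0.295, y = 0.077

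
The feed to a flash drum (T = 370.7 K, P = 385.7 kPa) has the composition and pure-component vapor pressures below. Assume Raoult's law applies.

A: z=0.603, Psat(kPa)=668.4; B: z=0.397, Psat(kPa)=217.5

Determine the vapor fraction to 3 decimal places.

ψ = 0.841

Raoult's law: Kᵢ = Pᵢˢᵃᵗ/P = Pᵢˢᵃᵗ/385.7.
  K_A = 668.4/385.7 = 1.73295, K_B = 217.5/385.7 = 0.56391
Material balance + equilibrium reduce to Σ zᵢ(Kᵢ−1)/(1+ψ(Kᵢ−1)) = 0.
Feasibility: ΣzᵢKᵢ = 1.269, Σzᵢ/Kᵢ = 1.052 — both > 1, two phases present.
Newton–Raphson from ψ = 0.5:
  ψ = 0.500: g = 0.1020, g' = -0.297 → ψ = 0.844
  ψ = 0.844: g = -0.0008, g' = -0.313 → ψ = 0.841
Converged at ψ = 0.841.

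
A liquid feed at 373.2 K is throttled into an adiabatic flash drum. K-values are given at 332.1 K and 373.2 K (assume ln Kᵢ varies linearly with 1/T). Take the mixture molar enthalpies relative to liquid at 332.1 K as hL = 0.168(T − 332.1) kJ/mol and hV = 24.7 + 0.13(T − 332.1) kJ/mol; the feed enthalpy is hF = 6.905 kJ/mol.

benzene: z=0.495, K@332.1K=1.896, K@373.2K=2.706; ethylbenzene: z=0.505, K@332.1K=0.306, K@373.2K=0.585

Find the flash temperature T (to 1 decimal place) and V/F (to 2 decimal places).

Adiabatic flash: solve Rachford–Rice at each trial T, then check hF = ψ·hV(T) + (1−ψ)·hL(T).
  T = 332.1 K: K = (1.896, 0.306), RR gives ψ = 0.150, H_out = 3.696 kJ/mol
  T = 373.2 K: K = (2.706, 0.585), RR gives ψ = 0.897, H_out = 27.654 kJ/mol
  T = 352.6 K: K = (2.288, 0.431), RR gives ψ = 0.477, H_out = 14.866 kJ/mol
  T = 342.4 K: K = (2.089, 0.365), RR gives ψ = 0.316, H_out = 9.420 kJ/mol
  T = 337.2 K: K = (1.991, 0.334), RR gives ψ = 0.234, H_out = 6.595 kJ/mol
  T = 339.8 K: K = (2.040, 0.350), RR gives ψ = 0.276, H_out = 8.019 kJ/mol
  T = 338.5 K: K = (2.015, 0.342), RR gives ψ = 0.255, H_out = 7.310 kJ/mol
Linear interpolation between T = 337.2 (H_out = 6.595) and T = 338.5 (H_out = 7.310) on hF = 6.905 gives T ≈ 337.8 K, at which ψ = 0.24.

T = 337.8 K, V/F = 0.24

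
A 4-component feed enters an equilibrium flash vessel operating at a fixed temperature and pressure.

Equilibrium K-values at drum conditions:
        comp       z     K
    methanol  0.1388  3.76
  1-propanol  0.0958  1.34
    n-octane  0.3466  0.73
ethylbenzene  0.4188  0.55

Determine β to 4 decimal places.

β = 0.1535

Newton iteration, β⁰ = 0.45:
  β = 0.4500: g = -0.14372, g' = -0.3848 → β = 0.0765
  β = 0.0765: g = 0.05734, g' = -0.8487 → β = 0.1440
  β = 0.1440: g = 0.00628, g' = -0.6758 → β = 0.1533
  β = 0.1533: g = 0.00009, g' = -0.6574 → β = 0.1535
Converged at β = 0.1535.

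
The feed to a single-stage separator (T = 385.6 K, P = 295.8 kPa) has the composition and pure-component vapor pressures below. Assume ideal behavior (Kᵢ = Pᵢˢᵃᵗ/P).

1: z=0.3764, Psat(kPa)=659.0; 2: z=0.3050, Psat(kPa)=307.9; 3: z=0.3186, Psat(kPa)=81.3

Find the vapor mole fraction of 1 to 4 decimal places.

Raoult's law: Kᵢ = Pᵢˢᵃᵗ/P = Pᵢˢᵃᵗ/295.8.
  K_1 = 659.0/295.8 = 2.227857, K_2 = 307.9/295.8 = 1.040906, K_3 = 81.3/295.8 = 0.274848
Iterate (Newton) starting at ψ = 0.5:
  ψ = 0.5000: g = -0.06386, g' = -0.6307 → ψ = 0.3987
  ψ = 0.3987: g = -0.00247, g' = -0.5878 → ψ = 0.3945
Converged at ψ = 0.3945.
Compositions from xᵢ = zᵢ/(1+ψ(Kᵢ−1)), yᵢ = Kᵢxᵢ:
  1: x = 0.2536, y = 0.5649
  2: x = 0.3002, y = 0.3124
  3: x = 0.4463, y = 0.1227

y_1 = 0.5649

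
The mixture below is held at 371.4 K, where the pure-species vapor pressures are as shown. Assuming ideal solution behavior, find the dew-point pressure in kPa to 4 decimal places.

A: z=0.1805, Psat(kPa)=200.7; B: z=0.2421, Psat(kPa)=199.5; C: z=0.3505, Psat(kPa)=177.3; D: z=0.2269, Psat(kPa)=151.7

At the dew point ψ → 1, so Σzᵢ/Kᵢ = 1 with Kᵢ = Pᵢˢᵃᵗ/P ⇒ 1/P = Σzᵢ/Pᵢˢᵃᵗ.
1/P = 0.1805/200.7 + 0.2421/199.5 + 0.3505/177.3 + 0.2269/151.7 = 0.0055855 ⇒ P = 179.0357 kPa

Pdew = 179.0357 kPa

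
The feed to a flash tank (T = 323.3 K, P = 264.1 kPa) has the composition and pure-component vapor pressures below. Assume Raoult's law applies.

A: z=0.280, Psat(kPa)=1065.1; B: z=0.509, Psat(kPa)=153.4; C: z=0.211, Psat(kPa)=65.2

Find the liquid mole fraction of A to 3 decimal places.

x_A = 0.148

Raoult's law: Kᵢ = Pᵢˢᵃᵗ/P = Pᵢˢᵃᵗ/264.1.
  K_A = 1065.1/264.1 = 4.03294, K_B = 153.4/264.1 = 0.58084, K_C = 65.2/264.1 = 0.24688
Let β = V/F and solve Σ zᵢ(Kᵢ−1)/(1+β(Kᵢ−1)) = 0.
g(0) = ΣzᵢKᵢ − 1 = 0.477 and g(1) = 1 − Σzᵢ/Kᵢ = -0.800, so a root lies in (0, 1).
Iterate (Newton) starting at β = 0.5:
  β = 0.500: g = -0.1873, g' = -0.858 → β = 0.282
  β = 0.282: g = 0.0145, g' = -1.057 → β = 0.295
Converged at β = 0.295.
Compositions from xᵢ = zᵢ/(1+β(Kᵢ−1)), yᵢ = Kᵢxᵢ:
  A: x = 0.148, y = 0.596
  B: x = 0.581, y = 0.337
  C: x = 0.271, y = 0.067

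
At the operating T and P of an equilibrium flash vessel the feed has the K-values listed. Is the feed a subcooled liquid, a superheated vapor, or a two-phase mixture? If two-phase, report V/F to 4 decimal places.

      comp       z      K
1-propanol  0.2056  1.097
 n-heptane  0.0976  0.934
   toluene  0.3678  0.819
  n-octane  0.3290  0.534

ΣzᵢKᵢ = 0.7936; Σzᵢ/Kᵢ = 1.3571.
Since ΣzᵢKᵢ < 1 the mixture is below its bubble point — single liquid phase.

subcooled liquid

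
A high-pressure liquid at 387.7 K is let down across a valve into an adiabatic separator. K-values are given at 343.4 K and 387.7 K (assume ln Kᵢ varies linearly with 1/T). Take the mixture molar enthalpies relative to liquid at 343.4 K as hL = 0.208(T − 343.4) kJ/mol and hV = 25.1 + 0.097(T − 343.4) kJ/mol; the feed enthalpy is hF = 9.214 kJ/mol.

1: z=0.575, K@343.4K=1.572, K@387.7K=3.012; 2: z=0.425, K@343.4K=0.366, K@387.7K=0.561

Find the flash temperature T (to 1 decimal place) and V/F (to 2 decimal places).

Adiabatic flash: solve Rachford–Rice at each trial T, then check hF = ψ·hV(T) + (1−ψ)·hL(T).
  T = 343.4 K: K = (1.572, 0.366), RR gives ψ = 0.164, H_out = 4.115 kJ/mol
  T = 387.7 K: K = (3.012, 0.561), RR gives ψ = 1.000, H_out = 29.397 kJ/mol
  T = 365.5 K: K = (2.218, 0.459), RR gives ψ = 0.713, H_out = 20.754 kJ/mol
  T = 354.4 K: K = (1.876, 0.411), RR gives ψ = 0.491, H_out = 14.011 kJ/mol
  T = 348.9 K: K = (1.720, 0.388), RR gives ψ = 0.349, H_out = 9.696 kJ/mol
  T = 346.1 K: K = (1.643, 0.377), RR gives ψ = 0.262, H_out = 7.062 kJ/mol
  T = 347.5 K: K = (1.681, 0.383), RR gives ψ = 0.307, H_out = 8.425 kJ/mol
Linear interpolation between T = 347.5 (H_out = 8.425) and T = 348.9 (H_out = 9.696) on hF = 9.214 gives T ≈ 348.4 K, at which ψ = 0.33.

T = 348.4 K, V/F = 0.33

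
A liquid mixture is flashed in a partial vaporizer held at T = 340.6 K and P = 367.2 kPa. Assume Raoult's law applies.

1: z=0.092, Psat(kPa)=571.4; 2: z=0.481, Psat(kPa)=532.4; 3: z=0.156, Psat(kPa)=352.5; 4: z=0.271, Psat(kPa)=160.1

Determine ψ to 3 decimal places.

ψ = 0.490

Raoult's law: Kᵢ = Pᵢˢᵃᵗ/P = Pᵢˢᵃᵗ/367.2.
  K_1 = 571.4/367.2 = 1.55610, K_2 = 532.4/367.2 = 1.44989, K_3 = 352.5/367.2 = 0.95997, K_4 = 160.1/367.2 = 0.43600
Rachford–Rice: g(ψ) = Σ zᵢ(Kᵢ−1)/(1+ψ(Kᵢ−1)) = 0.
Feasibility: ΣzᵢKᵢ = 1.108, Σzᵢ/Kᵢ = 1.175 — both > 1, two phases present.
Iterate (Newton) starting at ψ = 0.32:
  ψ = 0.320: g = 0.0398, g' = -0.224 → ψ = 0.498
  ψ = 0.498: g = -0.0020, g' = -0.249 → ψ = 0.490
Converged at ψ = 0.490.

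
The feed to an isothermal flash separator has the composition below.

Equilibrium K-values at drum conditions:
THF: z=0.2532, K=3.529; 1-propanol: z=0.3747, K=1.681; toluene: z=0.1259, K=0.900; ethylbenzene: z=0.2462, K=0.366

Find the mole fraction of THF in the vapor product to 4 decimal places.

Material balance + equilibrium reduce to Σ zᵢ(Kᵢ−1)/(1+ψ(Kᵢ−1)) = 0.
Feasibility: ΣzᵢKᵢ = 1.7268, Σzᵢ/Kᵢ = 1.1072 — both > 1, two phases present.
Newton–Raphson from ψ = 0.5:
  ψ = 0.5000: g = 0.23134, g' = -0.6260 → ψ = 0.8695
  ψ = 0.8695: g = -0.00121, g' = -0.7198 → ψ = 0.8678
Converged at ψ = 0.8678.
Compositions from xᵢ = zᵢ/(1+ψ(Kᵢ−1)), yᵢ = Kᵢxᵢ:
  THF: x = 0.0793, y = 0.2797
  1-propanol: x = 0.2355, y = 0.3959
  toluene: x = 0.1379, y = 0.1241
  ethylbenzene: x = 0.5474, y = 0.2003

y_THF = 0.2797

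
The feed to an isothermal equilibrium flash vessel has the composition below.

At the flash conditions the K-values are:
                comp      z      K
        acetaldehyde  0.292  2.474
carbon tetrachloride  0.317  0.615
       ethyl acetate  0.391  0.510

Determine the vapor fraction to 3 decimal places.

ψ = 0.178

Newton–Raphson from ψ = 0.5:
  ψ = 0.500: g = -0.1571, g' = -0.447 → ψ = 0.149
  ψ = 0.149: g = 0.0170, g' = -0.589 → ψ = 0.177
  ψ = 0.177: g = 0.0003, g' = -0.565 → ψ = 0.178
Converged at ψ = 0.178.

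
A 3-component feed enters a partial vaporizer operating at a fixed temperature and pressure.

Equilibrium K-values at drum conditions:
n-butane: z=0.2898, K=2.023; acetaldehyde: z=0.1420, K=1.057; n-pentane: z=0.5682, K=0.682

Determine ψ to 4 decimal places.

ψ = 0.4502

Newton iteration, ψ⁰ = 0.5:
  ψ = 0.5000: g = -0.01084, g' = -0.2144 → ψ = 0.4495
  ψ = 0.4495: g = 0.00016, g' = -0.2210 → ψ = 0.4502
Converged at ψ = 0.4502.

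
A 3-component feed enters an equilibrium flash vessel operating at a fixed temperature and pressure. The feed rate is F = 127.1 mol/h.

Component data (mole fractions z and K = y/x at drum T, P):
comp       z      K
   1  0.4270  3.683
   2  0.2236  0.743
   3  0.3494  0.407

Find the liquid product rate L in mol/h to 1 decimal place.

L = 42.6 mol/h

Newton iteration, ψ⁰ = 0.5:
  ψ = 0.5000: g = 0.12882, g' = -0.8283 → ψ = 0.6555
  ψ = 0.6555: g = 0.00722, g' = -0.7540 → ψ = 0.6651
Converged at ψ = 0.6651.
Then V = ψ·F = 0.6651·127.1 = 84.5 mol/h and L = F − V = 42.6 mol/h.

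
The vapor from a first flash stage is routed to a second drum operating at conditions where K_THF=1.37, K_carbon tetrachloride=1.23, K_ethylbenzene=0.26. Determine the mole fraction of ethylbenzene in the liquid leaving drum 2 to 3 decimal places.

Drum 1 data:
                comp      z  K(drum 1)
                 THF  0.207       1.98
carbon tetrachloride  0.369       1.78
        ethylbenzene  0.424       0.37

x_ethylbenzene (drum 2) = 0.275

Drum 1:
Newton iteration, ψ₁⁰ = 0.33:
  ψ₁ = 0.330: g = 0.0450, g' = -0.524 → ψ₁ = 0.416
  ψ₁ = 0.416: g = -0.0005, g' = -0.537 → ψ₁ = 0.415
Converged at ψ₁ = 0.415.
Drum-1 compositions:
  THF: x = 0.147, y = 0.291
  carbon tetrachloride: x = 0.279, y = 0.496
  ethylbenzene: x = 0.574, y = 0.212
Drum-2 feed = drum-1 vapor: z₂ = (0.2914, 0.4962, 0.2124).
Drum 2:
Let ψ₂ = V/F and solve Σ zᵢ(Kᵢ−1)/(1+ψ₂(Kᵢ−1)) = 0.
Feasibility: ΣzᵢKᵢ = 1.065, Σzᵢ/Kᵢ = 1.433 — both > 1, two phases present.
Newton–Raphson from ψ₂ = 0.5:
  ψ₂ = 0.500: g = -0.0562, g' = -0.343 → ψ₂ = 0.336
  ψ₂ = 0.336: g = -0.0074, g' = -0.260 → ψ₂ = 0.308
  ψ₂ = 0.308: g = -0.0001, g' = -0.250 → ψ₂ = 0.307
Converged at ψ₂ = 0.307.
  THF: x = 0.262, y = 0.358
  carbon tetrachloride: x = 0.463, y = 0.570
  ethylbenzene: x = 0.275, y = 0.071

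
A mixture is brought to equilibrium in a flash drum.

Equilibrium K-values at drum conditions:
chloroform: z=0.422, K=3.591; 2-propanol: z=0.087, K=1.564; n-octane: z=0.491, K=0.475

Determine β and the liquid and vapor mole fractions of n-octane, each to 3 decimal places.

Iterate (Newton) starting at β = 0.5:
  β = 0.500: g = 0.1651, g' = -0.803 → β = 0.705
  β = 0.705: g = 0.0123, g' = -0.710 → β = 0.723
Converged at β = 0.723.
Compositions from xᵢ = zᵢ/(1+β(Kᵢ−1)), yᵢ = Kᵢxᵢ:
  chloroform: x = 0.147, y = 0.527
  2-propanol: x = 0.062, y = 0.097
  n-octane: x = 0.791, y = 0.376

β = 0.723, x_n-octane = 0.791, y_n-octane = 0.376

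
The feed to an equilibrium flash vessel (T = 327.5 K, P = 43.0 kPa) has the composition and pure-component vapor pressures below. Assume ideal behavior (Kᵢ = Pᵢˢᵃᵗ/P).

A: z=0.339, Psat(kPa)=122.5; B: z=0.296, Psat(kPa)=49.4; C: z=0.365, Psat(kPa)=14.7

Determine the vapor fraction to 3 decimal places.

ψ = 0.513

Raoult's law: Kᵢ = Pᵢˢᵃᵗ/P = Pᵢˢᵃᵗ/43.0.
  K_A = 122.5/43.0 = 2.84884, K_B = 49.4/43.0 = 1.14884, K_C = 14.7/43.0 = 0.34186
Newton iteration, ψ⁰ = 0.57:
  ψ = 0.570: g = -0.0387, g' = -0.685 → ψ = 0.514
  ψ = 0.514: g = -0.0004, g' = -0.671 → ψ = 0.513
Converged at ψ = 0.513.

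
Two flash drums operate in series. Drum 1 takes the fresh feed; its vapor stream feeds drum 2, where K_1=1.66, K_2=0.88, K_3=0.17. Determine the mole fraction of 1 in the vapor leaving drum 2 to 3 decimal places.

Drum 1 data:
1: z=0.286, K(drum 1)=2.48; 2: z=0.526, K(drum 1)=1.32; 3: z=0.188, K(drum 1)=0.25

y_1 (drum 2) = 0.470

Drum 1:
Newton–Raphson from ψ₁ = 0.41:
  ψ₁ = 0.410: g = 0.2086, g' = -0.505 → ψ₁ = 0.823
  ψ₁ = 0.823: g = -0.0442, g' = -0.883 → ψ₁ = 0.773
  ψ₁ = 0.773: g = -0.0030, g' = -0.769 → ψ₁ = 0.769
Converged at ψ₁ = 0.769.
Drum-1 compositions:
  1: x = 0.134, y = 0.332
  2: x = 0.422, y = 0.557
  3: x = 0.444, y = 0.111
Drum-2 feed = drum-1 vapor: z₂ = (0.3318, 0.5572, 0.1110).
Drum 2:
Material balance + equilibrium reduce to Σ zᵢ(Kᵢ−1)/(1+ψ₂(Kᵢ−1)) = 0.
Feasibility: ΣzᵢKᵢ = 1.060, Σzᵢ/Kᵢ = 1.486 — both > 1, two phases present.
Iterate (Newton) starting at ψ₂ = 0.64:
  ψ₂ = 0.640: g = -0.1151, g' = -0.429 → ψ₂ = 0.372
  ψ₂ = 0.372: g = -0.0274, g' = -0.262 → ψ₂ = 0.267
  ψ₂ = 0.267: g = -0.0013, g' = -0.239 → ψ₂ = 0.262
Converged at ψ₂ = 0.262.
  1: x = 0.283, y = 0.470
  2: x = 0.575, y = 0.506
  3: x = 0.142, y = 0.024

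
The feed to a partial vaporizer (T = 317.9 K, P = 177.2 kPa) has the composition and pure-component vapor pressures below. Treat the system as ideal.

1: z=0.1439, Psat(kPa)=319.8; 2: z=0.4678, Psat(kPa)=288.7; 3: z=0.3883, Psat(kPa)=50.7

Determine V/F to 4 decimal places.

V/F = 0.2767

Raoult's law: Kᵢ = Pᵢˢᵃᵗ/P = Pᵢˢᵃᵗ/177.2.
  K_1 = 319.8/177.2 = 1.804740, K_2 = 288.7/177.2 = 1.629233, K_3 = 50.7/177.2 = 0.286117
Rachford–Rice: g(V/F) = Σ zᵢ(Kᵢ−1)/(1+V/F(Kᵢ−1)) = 0.
Check two-phase: ΣzᵢKᵢ = 1.1330 > 1 and Σzᵢ/Kᵢ = 1.7240 > 1, so g(0) = 0.1330 > 0 and g(1) = -0.7240 < 0.
Iterate (Newton) starting at V/F = 0.5:
  V/F = 0.5000: g = -0.12458, g' = -0.6331 → V/F = 0.3032
  V/F = 0.3032: g = -0.01350, g' = -0.5132 → V/F = 0.2769
  V/F = 0.2769: g = -0.00012, g' = -0.5041 → V/F = 0.2767
Converged at V/F = 0.2767.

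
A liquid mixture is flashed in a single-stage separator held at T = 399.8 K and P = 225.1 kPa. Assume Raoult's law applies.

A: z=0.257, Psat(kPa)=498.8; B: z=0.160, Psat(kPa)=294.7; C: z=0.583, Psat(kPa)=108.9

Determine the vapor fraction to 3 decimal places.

Raoult's law: Kᵢ = Pᵢˢᵃᵗ/P = Pᵢˢᵃᵗ/225.1.
  K_A = 498.8/225.1 = 2.21590, K_B = 294.7/225.1 = 1.30920, K_C = 108.9/225.1 = 0.48378
Let ψ = V/F and solve Σ zᵢ(Kᵢ−1)/(1+ψ(Kᵢ−1)) = 0.
g(0) = ΣzᵢKᵢ − 1 = 0.061 and g(1) = 1 − Σzᵢ/Kᵢ = -0.443, so a root lies in (0, 1).
Iterate (Newton) starting at ψ = 0.5:
  ψ = 0.500: g = -0.1685, g' = -0.441 → ψ = 0.118
  ψ = 0.118: g = 0.0007, g' = -0.481 → ψ = 0.119
Converged at ψ = 0.119.

ψ = 0.119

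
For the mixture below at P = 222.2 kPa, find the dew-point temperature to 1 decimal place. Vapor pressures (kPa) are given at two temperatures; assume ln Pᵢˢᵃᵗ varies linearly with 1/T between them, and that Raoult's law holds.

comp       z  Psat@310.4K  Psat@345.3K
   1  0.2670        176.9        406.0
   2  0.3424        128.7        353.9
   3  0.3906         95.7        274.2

Dew-point temperature: Σzᵢ·P/Pᵢˢᵃᵗ(T) = 1. Interpolate ln Pᵢˢᵃᵗ = aᵢ + bᵢ/T.
  T = 310.4 K: ΣzᵢP/Pᵢˢᵃᵗ = 1.8334
  T = 345.3 K: ΣzᵢP/Pᵢˢᵃᵗ = 0.6776
  T = 327.9 K: ΣzᵢP/Pᵢˢᵃᵗ = 1.0830
  T = 336.6 K: ΣzᵢP/Pᵢˢᵃᵗ = 0.8513
  T = 332.2 K: ΣzᵢP/Pᵢˢᵃᵗ = 0.9600
  T = 330.0 K: ΣzᵢP/Pᵢˢᵃᵗ = 1.0206
Interpolating between 330.0 K and 332.2 K gives T ≈ 330.7 K.

T = 330.7 K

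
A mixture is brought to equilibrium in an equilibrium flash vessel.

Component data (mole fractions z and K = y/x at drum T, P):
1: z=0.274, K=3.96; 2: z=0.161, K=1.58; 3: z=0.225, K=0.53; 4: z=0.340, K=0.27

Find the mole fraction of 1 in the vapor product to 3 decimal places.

y_1 = 0.521

Let β = V/F and solve Σ zᵢ(Kᵢ−1)/(1+β(Kᵢ−1)) = 0.
Check two-phase: ΣzᵢKᵢ = 1.550 > 1 and Σzᵢ/Kᵢ = 1.855 > 1, so g(0) = 0.550 > 0 and g(1) = -0.855 < 0.
Newton–Raphson from β = 0.5:
  β = 0.500: g = -0.1297, g' = -0.957 → β = 0.365
  β = 0.365: g = 0.0014, g' = -1.001 → β = 0.366
Converged at β = 0.366.
Compositions from xᵢ = zᵢ/(1+β(Kᵢ−1)), yᵢ = Kᵢxᵢ:
  1: x = 0.132, y = 0.521
  2: x = 0.133, y = 0.210
  3: x = 0.272, y = 0.144
  4: x = 0.464, y = 0.125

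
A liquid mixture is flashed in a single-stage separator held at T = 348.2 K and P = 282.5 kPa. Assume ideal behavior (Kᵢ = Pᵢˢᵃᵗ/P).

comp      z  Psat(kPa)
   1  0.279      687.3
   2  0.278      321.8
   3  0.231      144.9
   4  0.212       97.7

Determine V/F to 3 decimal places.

Raoult's law: Kᵢ = Pᵢˢᵃᵗ/P = Pᵢˢᵃᵗ/282.5.
  K_1 = 687.3/282.5 = 2.43292, K_2 = 321.8/282.5 = 1.13912, K_3 = 144.9/282.5 = 0.51292, K_4 = 97.7/282.5 = 0.34584
Material balance + equilibrium reduce to Σ zᵢ(Kᵢ−1)/(1+V/F(Kᵢ−1)) = 0.
Check two-phase: ΣzᵢKᵢ = 1.187 > 1 and Σzᵢ/Kᵢ = 1.422 > 1, so g(0) = 0.187 > 0 and g(1) = -0.422 < 0.
Newton–Raphson from V/F = 0.5:
  V/F = 0.500: g = -0.0858, g' = -0.495 → V/F = 0.327
  V/F = 0.327: g = -0.0010, g' = -0.495 → V/F = 0.325
Converged at V/F = 0.325.

V/F = 0.325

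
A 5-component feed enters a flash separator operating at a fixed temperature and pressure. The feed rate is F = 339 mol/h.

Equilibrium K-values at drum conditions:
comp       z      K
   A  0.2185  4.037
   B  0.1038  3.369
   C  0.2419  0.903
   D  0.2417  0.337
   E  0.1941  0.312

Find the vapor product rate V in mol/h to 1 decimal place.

V = 135.3 mol/h

Let ψ = V/F and solve Σ zᵢ(Kᵢ−1)/(1+ψ(Kᵢ−1)) = 0.
g(0) = ΣzᵢKᵢ − 1 = 0.5922 and g(1) = 1 − Σzᵢ/Kᵢ = -0.6921, so a root lies in (0, 1).
Iterate (Newton) starting at ψ = 0.5:
  ψ = 0.5000: g = -0.09189, g' = -0.8936 → ψ = 0.3972
  ψ = 0.3972: g = 0.00180, g' = -0.9409 → ψ = 0.3991
Converged at ψ = 0.3991.
Then V = ψ·F = 0.3991·339 = 135.3 mol/h and L = F − V = 203.7 mol/h.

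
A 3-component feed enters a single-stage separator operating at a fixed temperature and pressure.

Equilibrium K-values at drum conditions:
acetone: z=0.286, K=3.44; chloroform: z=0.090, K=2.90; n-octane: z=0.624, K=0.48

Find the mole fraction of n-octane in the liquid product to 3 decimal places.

x_n-octane = 0.815

Material balance + equilibrium reduce to Σ zᵢ(Kᵢ−1)/(1+β(Kᵢ−1)) = 0.
Check two-phase: ΣzᵢKᵢ = 1.544 > 1 and Σzᵢ/Kᵢ = 1.414 > 1, so g(0) = 0.544 > 0 and g(1) = -0.414 < 0.
Newton–Raphson from β = 0.4:
  β = 0.400: g = 0.0406, g' = -0.810 → β = 0.450
  β = 0.450: g = 0.0011, g' = -0.769 → β = 0.452
Converged at β = 0.452.
Compositions from xᵢ = zᵢ/(1+β(Kᵢ−1)), yᵢ = Kᵢxᵢ:
  acetone: x = 0.136, y = 0.468
  chloroform: x = 0.048, y = 0.140
  n-octane: x = 0.815, y = 0.391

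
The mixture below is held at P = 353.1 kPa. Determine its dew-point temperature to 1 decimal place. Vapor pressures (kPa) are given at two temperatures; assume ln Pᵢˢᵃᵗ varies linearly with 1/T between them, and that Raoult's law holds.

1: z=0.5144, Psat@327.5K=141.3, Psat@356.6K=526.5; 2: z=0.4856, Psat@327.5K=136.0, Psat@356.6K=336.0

T = 352.0 K

Dew-point temperature: Σzᵢ·P/Pᵢˢᵃᵗ(T) = 1. Interpolate ln Pᵢˢᵃᵗ = aᵢ + bᵢ/T.
  T = 327.5 K: ΣzᵢP/Pᵢˢᵃᵗ = 2.5462
  T = 356.6 K: ΣzᵢP/Pᵢˢᵃᵗ = 0.8553
  T = 342.1 K: ΣzᵢP/Pᵢˢᵃᵗ = 1.4317
  T = 349.4 K: ΣzᵢP/Pᵢˢᵃᵗ = 1.0974
  T = 353.0 K: ΣzᵢP/Pᵢˢᵃᵗ = 0.9673
  T = 351.2 K: ΣzᵢP/Pᵢˢᵃᵗ = 1.0299
  T = 352.1 K: ΣzᵢP/Pᵢˢᵃᵗ = 0.9981
Interpolating between 351.2 K and 352.1 K gives T ≈ 352.0 K.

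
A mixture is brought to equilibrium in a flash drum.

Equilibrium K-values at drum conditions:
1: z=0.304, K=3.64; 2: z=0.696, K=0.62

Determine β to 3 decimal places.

Material balance + equilibrium reduce to Σ zᵢ(Kᵢ−1)/(1+β(Kᵢ−1)) = 0.
Check two-phase: ΣzᵢKᵢ = 1.538 > 1 and Σzᵢ/Kᵢ = 1.206 > 1, so g(0) = 0.538 > 0 and g(1) = -0.206 < 0.
Binary case is linear: z₁(K₁−1)(1+β(K₂−1)) + z₂(K₂−1)(1+β(K₁−1)) = 0
⇒ β = [z₁(K₁−1)+z₂(K₂−1)] / [−(K₁−1)(K₂−1)] = 0.5381/1.0032 = 0.536

β = 0.536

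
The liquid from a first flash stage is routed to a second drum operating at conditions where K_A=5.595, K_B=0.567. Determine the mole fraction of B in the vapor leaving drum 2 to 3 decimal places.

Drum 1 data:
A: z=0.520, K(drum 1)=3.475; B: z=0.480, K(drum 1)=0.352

y_B (drum 2) = 0.518

Drum 1:
Let ψ₁ = V/F and solve Σ zᵢ(Kᵢ−1)/(1+ψ₁(Kᵢ−1)) = 0.
Check two-phase: ΣzᵢKᵢ = 1.976 > 1 and Σzᵢ/Kᵢ = 1.513 > 1, so g(0) = 0.976 > 0 and g(1) = -0.513 < 0.
Newton iteration, ψ₁⁰ = 0.5:
  ψ₁ = 0.500: g = 0.1151, g' = -1.077 → ψ₁ = 0.607
  ψ₁ = 0.607: g = 0.0018, g' = -1.056 → ψ₁ = 0.609
Converged at ψ₁ = 0.609.
Drum-1 compositions:
  A: x = 0.207, y = 0.721
  B: x = 0.793, y = 0.279
Drum-2 feed = drum-1 liquid: z₂ = (0.2075, 0.7925).
Drum 2:
Rachford–Rice: g(ψ₂) = Σ zᵢ(Kᵢ−1)/(1+ψ₂(Kᵢ−1)) = 0.
g(0) = ΣzᵢKᵢ − 1 = 0.610 and g(1) = 1 − Σzᵢ/Kᵢ = -0.435, so a root lies in (0, 1).
Binary case is linear: z₁(K₁−1)(1+ψ₂(K₂−1)) + z₂(K₂−1)(1+ψ₂(K₁−1)) = 0
⇒ ψ₂ = [z₁(K₁−1)+z₂(K₂−1)] / [−(K₁−1)(K₂−1)] = 0.6103/1.9896 = 0.307
  A: x = 0.086, y = 0.482
  B: x = 0.914, y = 0.518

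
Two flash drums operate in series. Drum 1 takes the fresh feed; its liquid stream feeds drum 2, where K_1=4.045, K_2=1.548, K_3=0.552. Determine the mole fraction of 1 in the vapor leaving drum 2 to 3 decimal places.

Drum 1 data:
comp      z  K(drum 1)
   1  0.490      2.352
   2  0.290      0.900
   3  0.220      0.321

Drum 1:
Material balance + equilibrium reduce to Σ zᵢ(Kᵢ−1)/(1+ψ₁(Kᵢ−1)) = 0.
g(0) = ΣzᵢKᵢ − 1 = 0.484 and g(1) = 1 − Σzᵢ/Kᵢ = -0.216, so a root lies in (0, 1).
Iterate (Newton) starting at ψ₁ = 0.66:
  ψ₁ = 0.660: g = 0.0484, g' = -0.586 → ψ₁ = 0.742
  ψ₁ = 0.742: g = -0.0020, g' = -0.639 → ψ₁ = 0.739
Converged at ψ₁ = 0.739.
Drum-1 compositions:
  1: x = 0.245, y = 0.576
  2: x = 0.313, y = 0.282
  3: x = 0.442, y = 0.142
Drum-2 feed = drum-1 liquid: z₂ = (0.2450, 0.3132, 0.4418).
Drum 2:
Rachford–Rice: g(ψ₂) = Σ zᵢ(Kᵢ−1)/(1+ψ₂(Kᵢ−1)) = 0.
Check two-phase: ΣzᵢKᵢ = 1.720 > 1 and Σzᵢ/Kᵢ = 1.063 > 1, so g(0) = 0.720 > 0 and g(1) = -0.063 < 0.
Newton iteration, ψ₂⁰ = 0.57:
  ψ₂ = 0.570: g = 0.1377, g' = -0.518 → ψ₂ = 0.836
  ψ₂ = 0.836: g = 0.0118, g' = -0.452 → ψ₂ = 0.862
Converged at ψ₂ = 0.862.
  1: x = 0.068, y = 0.273
  2: x = 0.213, y = 0.329
  3: x = 0.720, y = 0.397

y_1 (drum 2) = 0.273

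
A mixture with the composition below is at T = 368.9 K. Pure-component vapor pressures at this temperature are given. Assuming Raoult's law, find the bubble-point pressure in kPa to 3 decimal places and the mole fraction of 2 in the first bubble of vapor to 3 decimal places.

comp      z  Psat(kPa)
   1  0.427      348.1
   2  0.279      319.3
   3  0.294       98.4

At the bubble point ψ → 0, so ΣzᵢKᵢ = 1 with Kᵢ = Pᵢˢᵃᵗ/P ⇒ P = ΣzᵢPᵢˢᵃᵗ.
P = 0.427·348.1 + 0.279·319.3 + 0.294·98.4 = 266.653 kPa
yᵢ = zᵢPᵢˢᵃᵗ/P ⇒ y_2 = 0.279·319.3/266.653 = 0.334

Pbub = 266.653 kPa, y_2 = 0.334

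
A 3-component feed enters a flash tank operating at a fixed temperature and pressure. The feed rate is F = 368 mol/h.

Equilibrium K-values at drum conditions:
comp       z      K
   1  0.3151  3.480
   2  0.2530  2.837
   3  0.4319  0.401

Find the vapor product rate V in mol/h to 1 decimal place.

Iterate (Newton) starting at ψ = 0.35:
  ψ = 0.3500: g = 0.37388, g' = -1.1198 → ψ = 0.6839
  ψ = 0.6839: g = 0.05760, g' = -0.8790 → ψ = 0.7494
  ψ = 0.7494: g = -0.00053, g' = -0.8986 → ψ = 0.7488
Converged at ψ = 0.7488.
Then V = ψ·F = 0.7488·368 = 275.6 mol/h and L = F − V = 92.4 mol/h.

V = 275.6 mol/h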